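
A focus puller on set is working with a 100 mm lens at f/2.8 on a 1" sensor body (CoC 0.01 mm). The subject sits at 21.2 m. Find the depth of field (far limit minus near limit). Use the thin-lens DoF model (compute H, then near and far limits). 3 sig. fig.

Hyperfocal distance H = f²/(N·c) + f = 100²/(2.8 × 0.01) + 100 = 10000/0.028 + 100 ≈ 357242.9 mm ≈ 357.2 m.
Near limit Dn = s·(H − f)/(H + s − 2f) = 21200 × (357242.9 − 100) / (357242.9 + 21200 − 2 × 100) = 21200 × 357142.9 / 378242.9 ≈ 20017.4 mm.
Far limit Df = s·(H − f)/(H − s) = 21200 × (357242.9 − 100) / (357242.9 − 21200) = 21200 × 357142.9 / 336042.9 ≈ 22531.1 mm.
Depth of field = Df − Dn = 22531.1 − 20017.4 ≈ 2513.7 mm ≈ 2.51 m.

2.51 m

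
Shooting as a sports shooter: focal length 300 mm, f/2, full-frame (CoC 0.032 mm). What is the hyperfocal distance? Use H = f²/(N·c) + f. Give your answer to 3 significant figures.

Hyperfocal distance H = f²/(N·c) + f = 300²/(2 × 0.032) + 300 = 90000/0.064 + 300 ≈ 1406550.0 mm ≈ 1410 m.

1410 m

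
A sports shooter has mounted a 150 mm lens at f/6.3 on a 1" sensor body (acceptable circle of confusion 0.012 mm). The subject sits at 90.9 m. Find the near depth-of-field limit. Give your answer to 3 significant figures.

69.7 m

Hyperfocal distance H = f²/(N·c) + f = 150²/(6.3 × 0.012) + 150 = 22500/0.0756 + 150 ≈ 297769.0 mm ≈ 297.8 m.
Near limit Dn = s·(H − f)/(H + s − 2f) = 90900 × (297769.0 − 150) / (297769.0 + 90900 − 2 × 150) = 90900 × 297619.0 / 388369.0 ≈ 69659 mm ≈ 69.7 m.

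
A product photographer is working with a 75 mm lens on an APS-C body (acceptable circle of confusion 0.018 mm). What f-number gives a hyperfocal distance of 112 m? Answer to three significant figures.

Rearrange H = f²/(N·c) + f for N: N = f² / ((H − f)·c).
N = 75² / ((112000 − 75) × 0.018) = 5625 / 2015 ≈ 2.79.

f/2.79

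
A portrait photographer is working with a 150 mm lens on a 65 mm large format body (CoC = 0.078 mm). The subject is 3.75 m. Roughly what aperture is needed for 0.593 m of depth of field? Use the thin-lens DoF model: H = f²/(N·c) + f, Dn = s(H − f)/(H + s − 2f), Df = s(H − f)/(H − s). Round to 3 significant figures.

Write h = H − f = f²/(N·c). The thin-lens limits are Dn = s·h/(h + (s−f)) and Df = s·h/(h − (s−f)), so DoF = Df − Dn = 2·s·(s−f)·h / (h² − (s−f)²).
That is a quadratic in h: DoF·h² − 2·s·(s−f)·h − DoF·(s−f)² = 0 ⇒ h = (s−f)·(s + √(s² + DoF²)) / DoF = 3600 × (3750 + √(3750² + 593²)) / 593 = 3600 × (3750 + 3796.60) / 593 ≈ 45814 mm.
Then N = f²/(c·h) = 150² / (0.078 × 45814) = 22500 / 3573.5 ≈ 6.30.

f/6.30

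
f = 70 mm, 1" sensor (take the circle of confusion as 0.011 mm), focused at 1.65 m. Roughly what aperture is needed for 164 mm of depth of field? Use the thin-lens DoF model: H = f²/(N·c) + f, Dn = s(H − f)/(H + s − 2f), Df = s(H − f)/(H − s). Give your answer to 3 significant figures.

f/14

Write h = H − f = f²/(N·c). The thin-lens limits are Dn = s·h/(h + (s−f)) and Df = s·h/(h − (s−f)), so DoF = Df − Dn = 2·s·(s−f)·h / (h² − (s−f)²).
That is a quadratic in h: DoF·h² − 2·s·(s−f)·h − DoF·(s−f)² = 0 ⇒ h = (s−f)·(s + √(s² + DoF²)) / DoF = 1580 × (1650 + √(1650² + 164²)) / 164 = 1580 × (1650 + 1658.13) / 164 ≈ 31871 mm.
Then N = f²/(c·h) = 70² / (0.011 × 31871) = 4900 / 350.58 ≈ 14.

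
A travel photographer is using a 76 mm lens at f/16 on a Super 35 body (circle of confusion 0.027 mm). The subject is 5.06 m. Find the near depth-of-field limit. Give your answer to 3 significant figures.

3.69 m

Hyperfocal distance H = f²/(N·c) + f = 76²/(16 × 0.027) + 76 = 5776/0.432 + 76 ≈ 13446.4 mm ≈ 13.45 m.
Near limit Dn = s·(H − f)/(H + s − 2f) = 5060 × (13446.4 − 76) / (13446.4 + 5060 − 2 × 76) = 5060 × 13370.4 / 18354.4 ≈ 3686.0 mm ≈ 3.69 m.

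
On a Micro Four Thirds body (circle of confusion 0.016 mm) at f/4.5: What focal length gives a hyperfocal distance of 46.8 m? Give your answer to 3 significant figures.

58.0 mm

From H = f²/(N·c) + f, with f ≪ H: f ≈ √(H·N·c) = √(46800 × 4.5 × 0.016) = √3369.6 ≈ 58.05 mm.
Exact: f² + N·c·f − N·c·H = 0 ⇒ f = (−N·c + √((N·c)² + 4·N·c·H))/2 = (−0.072 + √13478)/2 ≈ 58.012 mm ≈ 58.0 mm.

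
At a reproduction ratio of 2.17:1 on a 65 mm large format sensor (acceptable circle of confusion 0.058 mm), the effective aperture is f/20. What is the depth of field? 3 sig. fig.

At magnification m, DoF ≈ 2·N_eff·c/m² = 2 × 20 × 0.058 / 2.17² = 2.32 / 4.709 ≈ 0.493 mm.

0.493 mm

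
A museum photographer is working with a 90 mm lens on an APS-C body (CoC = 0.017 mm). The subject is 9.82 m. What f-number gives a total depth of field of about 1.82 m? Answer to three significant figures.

f/4.50

Write h = H − f = f²/(N·c). The thin-lens limits are Dn = s·h/(h + (s−f)) and Df = s·h/(h − (s−f)), so DoF = Df − Dn = 2·s·(s−f)·h / (h² − (s−f)²).
That is a quadratic in h: DoF·h² − 2·s·(s−f)·h − DoF·(s−f)² = 0 ⇒ h = (s−f)·(s + √(s² + DoF²)) / DoF = 9730 × (9820 + √(9820² + 1820²)) / 1820 = 9730 × (9820 + 9987.23) / 1820 ≈ 105893 mm.
Then N = f²/(c·h) = 90² / (0.017 × 105893) = 8100 / 1800.2 ≈ 4.50.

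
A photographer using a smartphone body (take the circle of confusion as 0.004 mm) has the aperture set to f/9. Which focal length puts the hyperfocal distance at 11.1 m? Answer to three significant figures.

From H = f²/(N·c) + f, with f ≪ H: f ≈ √(H·N·c) = √(11100 × 9 × 0.004) = √399.60 ≈ 19.99 mm.
The +f correction barely moves this — solving exactly, f² + N·c·f − N·c·H = 0 ⇒ f = (−N·c + √((N·c)² + 4·N·c·H))/2 = (−0.036 + √1598.4)/2 ≈ 19.972 mm, so f ≈ 20.0 mm.

20.0 mm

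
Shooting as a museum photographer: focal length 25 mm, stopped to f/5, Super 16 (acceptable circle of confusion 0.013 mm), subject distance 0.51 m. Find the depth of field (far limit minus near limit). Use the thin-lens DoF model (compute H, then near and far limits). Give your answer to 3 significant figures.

51.6 mm

Hyperfocal distance H = f²/(N·c) + f = 25²/(5 × 0.013) + 25 = 625/0.065 + 25 ≈ 9640.4 mm ≈ 9.640 m.
Near limit Dn = s·(H − f)/(H + s − 2f) = 510 × (9640.4 − 25) / (9640.4 + 510 − 2 × 25) = 510 × 9615.4 / 10100.4 ≈ 485.511 mm.
Far limit Df = s·(H − f)/(H − s) = 510 × (9640.4 − 25) / (9640.4 − 510) = 510 × 9615.4 / 9130.4 ≈ 537.091 mm.
Depth of field = Df − Dn = 537.091 − 485.511 ≈ 51.580 mm.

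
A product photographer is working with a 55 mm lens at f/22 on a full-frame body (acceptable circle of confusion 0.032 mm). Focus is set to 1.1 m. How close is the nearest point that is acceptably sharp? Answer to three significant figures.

Hyperfocal distance H = f²/(N·c) + f = 55²/(22 × 0.032) + 55 = 3025/0.704 + 55 ≈ 4351.9 mm ≈ 4.352 m.
Near limit Dn = s·(H − f)/(H + s − 2f) = 1100 × (4351.9 − 55) / (4351.9 + 1100 − 2 × 55) = 1100 × 4296.9 / 5341.9 ≈ 884.81 mm ≈ 0.885 m.

0.885 m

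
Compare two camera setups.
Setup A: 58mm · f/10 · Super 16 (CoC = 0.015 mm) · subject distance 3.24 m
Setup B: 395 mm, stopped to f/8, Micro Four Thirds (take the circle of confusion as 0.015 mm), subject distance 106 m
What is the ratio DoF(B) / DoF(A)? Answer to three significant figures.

Setup A: H = 58²/(10×0.015) + 58 ≈ 22484.7 mm; DoF = Df − Dn = 3775.72 − 2837.41 ≈ 938.31 mm.
Setup B: H = 395²/(8×0.015) + 395 ≈ 1300603.3 mm; DoF = Df − Dn = 115371 − 98037 ≈ 17334 mm.
Ratio = 17334 / 938.31 ≈ 18.5.

18.5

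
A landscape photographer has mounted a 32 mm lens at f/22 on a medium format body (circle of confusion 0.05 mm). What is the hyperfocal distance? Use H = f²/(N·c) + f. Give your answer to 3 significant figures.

0.963 m

Hyperfocal distance H = f²/(N·c) + f = 32²/(22 × 0.05) + 32 = 1024/1.1 + 32 ≈ 962.9 mm ≈ 0.963 m.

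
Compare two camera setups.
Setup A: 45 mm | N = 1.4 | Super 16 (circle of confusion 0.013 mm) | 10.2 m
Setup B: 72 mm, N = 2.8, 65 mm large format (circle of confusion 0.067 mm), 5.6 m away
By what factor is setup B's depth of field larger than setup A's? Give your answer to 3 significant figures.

1.24

Setup A: H = 45²/(1.4×0.013) + 45 ≈ 111308.7 mm; DoF = Df − Dn = 11224.5 − 9346.9 ≈ 1877.6 mm.
Setup B: H = 72²/(2.8×0.067) + 72 ≈ 27705.3 mm; DoF = Df − Dn = 7000.4 − 4666.5 ≈ 2333.9 mm.
Ratio = 2333.9 / 1877.6 ≈ 1.24.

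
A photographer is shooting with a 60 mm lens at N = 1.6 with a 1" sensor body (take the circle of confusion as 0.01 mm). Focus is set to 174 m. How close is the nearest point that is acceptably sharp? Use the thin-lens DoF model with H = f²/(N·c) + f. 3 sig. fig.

98.1 m

Hyperfocal distance H = f²/(N·c) + f = 60²/(1.6 × 0.01) + 60 = 3600/0.016 + 60 ≈ 225060.0 mm ≈ 225.1 m.
Near limit Dn = s·(H − f)/(H + s − 2f) = 174000 × (225060.0 − 60) / (225060.0 + 174000 − 2 × 60) = 174000 × 225000.0 / 398940.0 ≈ 98135 mm ≈ 98.1 m.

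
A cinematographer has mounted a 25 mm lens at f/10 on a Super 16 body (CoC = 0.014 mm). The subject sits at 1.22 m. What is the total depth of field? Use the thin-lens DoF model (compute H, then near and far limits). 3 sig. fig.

0.704 m

Hyperfocal distance H = f²/(N·c) + f = 25²/(10 × 0.014) + 25 = 625/0.14 + 25 ≈ 4489.3 mm ≈ 4.489 m.
Near limit Dn = s·(H − f)/(H + s − 2f) = 1220 × (4489.3 − 25) / (4489.3 + 1220 − 2 × 25) = 1220 × 4464.3 / 5659.3 ≈ 962.39 mm.
Far limit Df = s·(H − f)/(H − s) = 1220 × (4489.3 − 25) / (4489.3 − 1220) = 1220 × 4464.3 / 3269.3 ≈ 1665.94 mm.
Depth of field = Df − Dn = 1665.94 − 962.39 ≈ 703.55 mm ≈ 0.704 m.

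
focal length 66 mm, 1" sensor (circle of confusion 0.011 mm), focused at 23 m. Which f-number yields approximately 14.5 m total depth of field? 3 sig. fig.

Write h = H − f = f²/(N·c). The thin-lens limits are Dn = s·h/(h + (s−f)) and Df = s·h/(h − (s−f)), so DoF = Df − Dn = 2·s·(s−f)·h / (h² − (s−f)²).
That is a quadratic in h: DoF·h² − 2·s·(s−f)·h − DoF·(s−f)² = 0 ⇒ h = (s−f)·(s + √(s² + DoF²)) / DoF = 22934 × (23000 + √(23000² + 14500²)) / 14500 = 22934 × (23000 + 27189.2) / 14500 ≈ 79382 mm.
Then N = f²/(c·h) = 66² / (0.011 × 79382) = 4356 / 873.20 ≈ 4.99.

f/4.99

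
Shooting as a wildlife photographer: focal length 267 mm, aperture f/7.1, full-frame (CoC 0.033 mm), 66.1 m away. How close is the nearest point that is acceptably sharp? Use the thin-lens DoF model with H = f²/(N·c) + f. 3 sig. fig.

Hyperfocal distance H = f²/(N·c) + f = 267²/(7.1 × 0.033) + 267 = 71289/0.2343 + 267 ≈ 304530.8 mm ≈ 304.5 m.
Near limit Dn = s·(H − f)/(H + s − 2f) = 66100 × (304530.8 − 267) / (304530.8 + 66100 − 2 × 267) = 66100 × 304263.8 / 370096.8 ≈ 54342 mm ≈ 54.3 m.

54.3 m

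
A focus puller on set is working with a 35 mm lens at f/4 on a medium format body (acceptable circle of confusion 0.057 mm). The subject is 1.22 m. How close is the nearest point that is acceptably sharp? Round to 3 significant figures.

1.00 m

Hyperfocal distance H = f²/(N·c) + f = 35²/(4 × 0.057) + 35 = 1225/0.228 + 35 ≈ 5407.8 mm ≈ 5.408 m.
Near limit Dn = s·(H − f)/(H + s − 2f) = 1220 × (5407.8 − 35) / (5407.8 + 1220 − 2 × 35) = 1220 × 5372.8 / 6557.8 ≈ 999.55 mm ≈ 1.00 m.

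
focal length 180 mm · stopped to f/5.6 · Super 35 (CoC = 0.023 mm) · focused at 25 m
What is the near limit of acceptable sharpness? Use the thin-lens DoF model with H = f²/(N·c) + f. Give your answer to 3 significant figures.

22.8 m

Hyperfocal distance H = f²/(N·c) + f = 180²/(5.6 × 0.023) + 180 = 32400/0.1288 + 180 ≈ 251732.8 mm ≈ 251.7 m.
Near limit Dn = s·(H − f)/(H + s − 2f) = 25000 × (251732.8 − 180) / (251732.8 + 25000 − 2 × 180) = 25000 × 251552.8 / 276372.8 ≈ 22755 mm ≈ 22.8 m.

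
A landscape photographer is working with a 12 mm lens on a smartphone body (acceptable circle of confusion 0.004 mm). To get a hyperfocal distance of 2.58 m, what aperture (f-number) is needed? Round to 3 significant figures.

Rearrange H = f²/(N·c) + f for N: N = f² / ((H − f)·c).
N = 12² / ((2580 − 12) × 0.004) = 144 / 10.27 ≈ 14.

f/14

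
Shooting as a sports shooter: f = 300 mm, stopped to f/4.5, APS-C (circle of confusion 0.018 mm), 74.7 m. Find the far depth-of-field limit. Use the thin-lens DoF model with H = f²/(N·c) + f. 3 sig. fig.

Hyperfocal distance H = f²/(N·c) + f = 300²/(4.5 × 0.018) + 300 = 90000/0.081 + 300 ≈ 1111411.1 mm ≈ 1111 m.
Far limit Df = s·(H − f)/(H − s) = 74700 × (1111411.1 − 300) / (1111411.1 − 74700) = 74700 × 1111111.1 / 1036711.1 ≈ 80061 mm ≈ 80.1 m.

80.1 m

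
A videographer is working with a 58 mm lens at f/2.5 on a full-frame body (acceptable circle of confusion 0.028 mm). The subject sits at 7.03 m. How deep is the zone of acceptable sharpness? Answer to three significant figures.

Hyperfocal distance H = f²/(N·c) + f = 58²/(2.5 × 0.028) + 58 = 3364/0.07 + 58 ≈ 48115.1 mm ≈ 48.12 m.
Near limit Dn = s·(H − f)/(H + s − 2f) = 7030 × (48115.1 − 58) / (48115.1 + 7030 − 2 × 58) = 7030 × 48057.1 / 55029.1 ≈ 6139.3 mm.
Far limit Df = s·(H − f)/(H − s) = 7030 × (48115.1 − 58) / (48115.1 − 7030) = 7030 × 48057.1 / 41085.1 ≈ 8223.0 mm.
Depth of field = Df − Dn = 8223.0 − 6139.3 ≈ 2083.7 mm ≈ 2.08 m.

2.08 m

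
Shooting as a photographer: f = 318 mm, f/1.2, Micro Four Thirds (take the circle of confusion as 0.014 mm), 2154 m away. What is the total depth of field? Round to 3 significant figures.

1770 m

Hyperfocal distance H = f²/(N·c) + f = 318²/(1.2 × 0.014) + 318 = 101124/0.0168 + 318 ≈ 6019603.7 mm ≈ 6020 m.
Near limit Dn = s·(H − f)/(H + s − 2f) = 2154000 × (6019603.7 − 318) / (6019603.7 + 2154000 − 2 × 318) = 2154000 × 6019285.7 / 8172967.7 ≈ 1586393 mm.
Far limit Df = s·(H − f)/(H − s) = 2154000 × (6019603.7 − 318) / (6019603.7 − 2154000) = 2154000 × 6019285.7 / 3865603.7 ≈ 3354079 mm.
Depth of field = Df − Dn = 3354079 − 1586393 ≈ 1767686 mm ≈ 1770 m.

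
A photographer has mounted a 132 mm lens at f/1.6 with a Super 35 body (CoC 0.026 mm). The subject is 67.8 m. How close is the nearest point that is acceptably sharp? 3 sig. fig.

58.4 m

Hyperfocal distance H = f²/(N·c) + f = 132²/(1.6 × 0.026) + 132 = 17424/0.0416 + 132 ≈ 418978.2 mm ≈ 419.0 m.
Near limit Dn = s·(H − f)/(H + s − 2f) = 67800 × (418978.2 − 132) / (418978.2 + 67800 − 2 × 132) = 67800 × 418846.2 / 486514.2 ≈ 58370 mm ≈ 58.4 m.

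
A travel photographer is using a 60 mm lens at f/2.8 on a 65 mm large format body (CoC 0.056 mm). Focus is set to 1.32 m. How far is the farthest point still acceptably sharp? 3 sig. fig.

1.40 m

Hyperfocal distance H = f²/(N·c) + f = 60²/(2.8 × 0.056) + 60 = 3600/0.1568 + 60 ≈ 23019.2 mm ≈ 23.02 m.
Far limit Df = s·(H − f)/(H − s) = 1320 × (23019.2 − 60) / (23019.2 − 1320) = 1320 × 22959.2 / 21699.2 ≈ 1396.6 mm ≈ 1.40 m.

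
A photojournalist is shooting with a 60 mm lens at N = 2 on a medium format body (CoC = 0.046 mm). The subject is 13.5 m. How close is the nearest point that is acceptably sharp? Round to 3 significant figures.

Hyperfocal distance H = f²/(N·c) + f = 60²/(2 × 0.046) + 60 = 3600/0.092 + 60 ≈ 39190.4 mm ≈ 39.19 m.
Near limit Dn = s·(H − f)/(H + s − 2f) = 13500 × (39190.4 − 60) / (39190.4 + 13500 − 2 × 60) = 13500 × 39130.4 / 52570.4 ≈ 10049 mm ≈ 10.0 m.

10.0 m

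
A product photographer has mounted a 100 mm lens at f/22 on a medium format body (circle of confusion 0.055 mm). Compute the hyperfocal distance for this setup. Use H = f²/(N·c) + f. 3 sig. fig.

Hyperfocal distance H = f²/(N·c) + f = 100²/(22 × 0.055) + 100 = 10000/1.21 + 100 ≈ 8364.5 mm ≈ 8.36 m.

8.36 m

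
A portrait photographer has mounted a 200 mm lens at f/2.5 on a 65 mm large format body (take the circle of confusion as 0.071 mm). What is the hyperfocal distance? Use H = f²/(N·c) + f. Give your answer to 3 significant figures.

226 m

Hyperfocal distance H = f²/(N·c) + f = 200²/(2.5 × 0.071) + 200 = 40000/0.1775 + 200 ≈ 225552.1 mm ≈ 226 m.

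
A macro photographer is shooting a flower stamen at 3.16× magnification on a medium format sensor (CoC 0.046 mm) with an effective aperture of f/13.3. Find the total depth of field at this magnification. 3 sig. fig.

0.123 mm

At magnification m, DoF ≈ 2·N_eff·c/m² = 2 × 13.3 × 0.046 / 3.16² = 1.224 / 9.986 ≈ 0.123 mm.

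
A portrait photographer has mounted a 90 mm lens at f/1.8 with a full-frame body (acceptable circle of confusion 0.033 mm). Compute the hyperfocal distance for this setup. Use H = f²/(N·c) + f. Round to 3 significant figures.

136 m

Hyperfocal distance H = f²/(N·c) + f = 90²/(1.8 × 0.033) + 90 = 8100/0.0594 + 90 ≈ 136453.6 mm ≈ 136 m.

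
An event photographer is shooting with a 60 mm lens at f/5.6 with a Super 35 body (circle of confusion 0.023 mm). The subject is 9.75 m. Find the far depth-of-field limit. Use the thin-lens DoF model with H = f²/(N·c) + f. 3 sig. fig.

14.9 m

Hyperfocal distance H = f²/(N·c) + f = 60²/(5.6 × 0.023) + 60 = 3600/0.1288 + 60 ≈ 28010.3 mm ≈ 28.01 m.
Far limit Df = s·(H − f)/(H − s) = 9750 × (28010.3 − 60) / (28010.3 − 9750) = 9750 × 27950.3 / 18260.3 ≈ 14924 mm ≈ 14.9 m.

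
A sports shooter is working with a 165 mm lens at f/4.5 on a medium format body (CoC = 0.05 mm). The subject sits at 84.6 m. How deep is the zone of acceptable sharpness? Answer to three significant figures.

Hyperfocal distance H = f²/(N·c) + f = 165²/(4.5 × 0.05) + 165 = 27225/0.225 + 165 ≈ 121165.0 mm ≈ 121.2 m.
Near limit Dn = s·(H − f)/(H + s − 2f) = 84600 × (121165.0 − 165) / (121165.0 + 84600 − 2 × 165) = 84600 × 121000.0 / 205435.0 ≈ 49829 mm.
Far limit Df = s·(H − f)/(H − s) = 84600 × (121165.0 − 165) / (121165.0 − 84600) = 84600 × 121000.0 / 36565.0 ≈ 279956 mm.
Depth of field = Df − Dn = 279956 − 49829 ≈ 230127 mm ≈ 230 m.

230 m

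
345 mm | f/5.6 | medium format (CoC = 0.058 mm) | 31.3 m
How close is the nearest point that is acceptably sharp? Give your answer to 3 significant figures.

28.9 m

Hyperfocal distance H = f²/(N·c) + f = 345²/(5.6 × 0.058) + 345 = 119025/0.3248 + 345 ≈ 366801.3 mm ≈ 366.8 m.
Near limit Dn = s·(H − f)/(H + s − 2f) = 31300 × (366801.3 − 345) / (366801.3 + 31300 − 2 × 345) = 31300 × 366456.3 / 397411.3 ≈ 28862 mm ≈ 28.9 m.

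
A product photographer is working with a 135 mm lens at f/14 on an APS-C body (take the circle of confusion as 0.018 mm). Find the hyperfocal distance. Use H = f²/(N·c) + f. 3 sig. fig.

72.5 m

Hyperfocal distance H = f²/(N·c) + f = 135²/(14 × 0.018) + 135 = 18225/0.252 + 135 ≈ 72456.4 mm ≈ 72.5 m.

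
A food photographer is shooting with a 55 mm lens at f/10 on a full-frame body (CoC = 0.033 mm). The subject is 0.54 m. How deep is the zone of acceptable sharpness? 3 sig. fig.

57.3 mm

Hyperfocal distance H = f²/(N·c) + f = 55²/(10 × 0.033) + 55 = 3025/0.33 + 55 ≈ 9221.7 mm ≈ 9.222 m.
Near limit Dn = s·(H − f)/(H + s − 2f) = 540 × (9221.7 − 55) / (9221.7 + 540 − 2 × 55) = 540 × 9166.7 / 9651.7 ≈ 512.865 mm.
Far limit Df = s·(H − f)/(H − s) = 540 × (9221.7 − 55) / (9221.7 − 540) = 540 × 9166.7 / 8681.7 ≈ 570.167 mm.
Depth of field = Df − Dn = 570.167 − 512.865 ≈ 57.302 mm.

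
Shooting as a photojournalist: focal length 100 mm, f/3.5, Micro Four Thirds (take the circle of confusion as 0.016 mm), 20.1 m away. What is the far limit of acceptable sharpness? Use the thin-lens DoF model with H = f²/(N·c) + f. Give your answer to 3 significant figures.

22.6 m

Hyperfocal distance H = f²/(N·c) + f = 100²/(3.5 × 0.016) + 100 = 10000/0.056 + 100 ≈ 178671.4 mm ≈ 178.7 m.
Far limit Df = s·(H − f)/(H − s) = 20100 × (178671.4 − 100) / (178671.4 − 20100) = 20100 × 178571.4 / 158571.4 ≈ 22635 mm ≈ 22.6 m.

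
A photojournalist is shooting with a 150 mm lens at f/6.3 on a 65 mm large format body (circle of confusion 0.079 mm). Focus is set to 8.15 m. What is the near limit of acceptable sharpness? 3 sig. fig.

6.92 m

Hyperfocal distance H = f²/(N·c) + f = 150²/(6.3 × 0.079) + 150 = 22500/0.4977 + 150 ≈ 45358.0 mm ≈ 45.36 m.
Near limit Dn = s·(H − f)/(H + s − 2f) = 8150 × (45358.0 − 150) / (45358.0 + 8150 − 2 × 150) = 8150 × 45208.0 / 53208.0 ≈ 6924.6 mm ≈ 6.92 m.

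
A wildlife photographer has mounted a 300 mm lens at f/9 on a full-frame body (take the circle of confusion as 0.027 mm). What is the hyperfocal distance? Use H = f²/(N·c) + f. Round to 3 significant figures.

Hyperfocal distance H = f²/(N·c) + f = 300²/(9 × 0.027) + 300 = 90000/0.243 + 300 ≈ 370670.4 mm ≈ 371 m.

371 m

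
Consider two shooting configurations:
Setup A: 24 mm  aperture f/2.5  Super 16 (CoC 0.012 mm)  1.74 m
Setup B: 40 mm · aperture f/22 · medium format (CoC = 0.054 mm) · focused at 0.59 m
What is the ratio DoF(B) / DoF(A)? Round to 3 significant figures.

Setup A: H = 24²/(2.5×0.012) + 24 ≈ 19224.0 mm; DoF = Df − Dn = 1910.78 − 1597.25 ≈ 313.53 mm.
Setup B: H = 40²/(22×0.054) + 40 ≈ 1386.8 mm; DoF = Df − Dn = 997.25 − 418.92 ≈ 578.33 mm.
Ratio = 578.33 / 313.53 ≈ 1.84.

1.84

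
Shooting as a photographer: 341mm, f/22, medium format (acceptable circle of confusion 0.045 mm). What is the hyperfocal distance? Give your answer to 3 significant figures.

118 m

Hyperfocal distance H = f²/(N·c) + f = 341²/(22 × 0.045) + 341 = 116281/0.99 + 341 ≈ 117796.6 mm ≈ 118 m.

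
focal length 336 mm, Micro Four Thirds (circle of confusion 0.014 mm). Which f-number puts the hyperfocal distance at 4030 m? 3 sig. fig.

Rearrange H = f²/(N·c) + f for N: N = f² / ((H − f)·c).
N = 336² / ((4030000 − 336) × 0.014) = 112896 / 56415 ≈ 2.00.

f/2.00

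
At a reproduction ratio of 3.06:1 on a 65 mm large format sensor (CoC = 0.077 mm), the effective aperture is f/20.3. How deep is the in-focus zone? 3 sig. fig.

At magnification m, DoF ≈ 2·N_eff·c/m² = 2 × 20.3 × 0.077 / 3.06² = 3.126 / 9.364 ≈ 0.334 mm.

0.334 mm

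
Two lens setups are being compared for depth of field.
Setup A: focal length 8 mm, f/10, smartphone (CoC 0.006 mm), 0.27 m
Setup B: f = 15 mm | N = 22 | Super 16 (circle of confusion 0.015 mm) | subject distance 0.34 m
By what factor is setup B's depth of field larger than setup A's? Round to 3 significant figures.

2.97

Setup A: H = 8²/(10×0.006) + 8 ≈ 1074.7 mm; DoF = Df − Dn = 357.91 − 216.76 ≈ 141.15 mm.
Setup B: H = 15²/(22×0.015) + 15 ≈ 696.8 mm; DoF = Df − Dn = 649.68 − 230.25 ≈ 419.43 mm.
Ratio = 419.43 / 141.15 ≈ 2.97.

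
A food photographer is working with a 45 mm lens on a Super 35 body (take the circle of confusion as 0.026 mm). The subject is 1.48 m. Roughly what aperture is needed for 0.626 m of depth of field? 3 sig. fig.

f/11

Write h = H − f = f²/(N·c). The thin-lens limits are Dn = s·h/(h + (s−f)) and Df = s·h/(h − (s−f)), so DoF = Df − Dn = 2·s·(s−f)·h / (h² − (s−f)²).
That is a quadratic in h: DoF·h² − 2·s·(s−f)·h − DoF·(s−f)² = 0 ⇒ h = (s−f)·(s + √(s² + DoF²)) / DoF = 1435 × (1480 + √(1480² + 626²)) / 626 = 1435 × (1480 + 1606.95) / 626 ≈ 7076.3 mm.
Then N = f²/(c·h) = 45² / (0.026 × 7076.3) = 2025 / 183.98 ≈ 11.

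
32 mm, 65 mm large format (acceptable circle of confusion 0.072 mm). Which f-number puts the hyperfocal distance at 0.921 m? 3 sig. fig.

Rearrange H = f²/(N·c) + f for N: N = f² / ((H − f)·c).
N = 32² / ((921 − 32) × 0.072) = 1024 / 64.01 ≈ 16.

f/16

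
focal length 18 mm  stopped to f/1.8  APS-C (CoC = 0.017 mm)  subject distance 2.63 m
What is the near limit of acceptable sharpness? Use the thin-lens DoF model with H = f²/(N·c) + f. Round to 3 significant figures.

Hyperfocal distance H = f²/(N·c) + f = 18²/(1.8 × 0.017) + 18 = 324/0.0306 + 18 ≈ 10606.2 mm ≈ 10.61 m.
Near limit Dn = s·(H − f)/(H + s − 2f) = 2630 × (10606.2 − 18) / (10606.2 + 2630 − 2 × 18) = 2630 × 10588.2 / 13200.2 ≈ 2109.6 mm ≈ 2.11 m.

2.11 m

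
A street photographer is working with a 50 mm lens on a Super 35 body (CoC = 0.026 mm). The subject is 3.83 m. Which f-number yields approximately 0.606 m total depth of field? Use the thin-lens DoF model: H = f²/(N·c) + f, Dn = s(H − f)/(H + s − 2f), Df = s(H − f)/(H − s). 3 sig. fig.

f/2.00

Write h = H − f = f²/(N·c). The thin-lens limits are Dn = s·h/(h + (s−f)) and Df = s·h/(h − (s−f)), so DoF = Df − Dn = 2·s·(s−f)·h / (h² − (s−f)²).
That is a quadratic in h: DoF·h² − 2·s·(s−f)·h − DoF·(s−f)² = 0 ⇒ h = (s−f)·(s + √(s² + DoF²)) / DoF = 3780 × (3830 + √(3830² + 606²)) / 606 = 3780 × (3830 + 3877.65) / 606 ≈ 48077 mm.
Then N = f²/(c·h) = 50² / (0.026 × 48077) = 2500 / 1250.0 ≈ 2.00.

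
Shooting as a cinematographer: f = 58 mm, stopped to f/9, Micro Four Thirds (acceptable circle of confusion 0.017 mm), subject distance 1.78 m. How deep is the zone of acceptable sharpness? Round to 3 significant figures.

Hyperfocal distance H = f²/(N·c) + f = 58²/(9 × 0.017) + 58 = 3364/0.153 + 58 ≈ 22044.9 mm ≈ 22.04 m.
Near limit Dn = s·(H − f)/(H + s − 2f) = 1780 × (22044.9 − 58) / (22044.9 + 1780 − 2 × 58) = 1780 × 21986.9 / 23708.9 ≈ 1650.72 mm.
Far limit Df = s·(H − f)/(H − s) = 1780 × (22044.9 − 58) / (22044.9 − 1780) = 1780 × 21986.9 / 20264.9 ≈ 1931.25 mm.
Depth of field = Df − Dn = 1931.25 − 1650.72 ≈ 280.53 mm.

281 mm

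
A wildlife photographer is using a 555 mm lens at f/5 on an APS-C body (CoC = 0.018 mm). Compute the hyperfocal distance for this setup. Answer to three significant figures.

3420 m

Hyperfocal distance H = f²/(N·c) + f = 555²/(5 × 0.018) + 555 = 308025/0.09 + 555 ≈ 3423055.0 mm ≈ 3420 m.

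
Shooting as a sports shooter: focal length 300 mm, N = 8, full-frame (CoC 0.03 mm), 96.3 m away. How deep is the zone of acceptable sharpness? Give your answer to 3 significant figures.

52.8 m

Hyperfocal distance H = f²/(N·c) + f = 300²/(8 × 0.03) + 300 = 90000/0.24 + 300 ≈ 375300.0 mm ≈ 375.3 m.
Near limit Dn = s·(H − f)/(H + s − 2f) = 96300 × (375300.0 − 300) / (375300.0 + 96300 − 2 × 300) = 96300 × 375000.0 / 471000.0 ≈ 76672 mm.
Far limit Df = s·(H − f)/(H − s) = 96300 × (375300.0 − 300) / (375300.0 − 96300) = 96300 × 375000.0 / 279000.0 ≈ 129435 mm.
Depth of field = Df − Dn = 129435 − 76672 ≈ 52763 mm ≈ 52.8 m.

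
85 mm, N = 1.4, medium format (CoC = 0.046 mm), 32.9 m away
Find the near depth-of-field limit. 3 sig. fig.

25.5 m

Hyperfocal distance H = f²/(N·c) + f = 85²/(1.4 × 0.046) + 85 = 7225/0.0644 + 85 ≈ 112274.4 mm ≈ 112.3 m.
Near limit Dn = s·(H − f)/(H + s − 2f) = 32900 × (112274.4 − 85) / (112274.4 + 32900 − 2 × 85) = 32900 × 112189.4 / 145004.4 ≈ 25455 mm ≈ 25.5 m.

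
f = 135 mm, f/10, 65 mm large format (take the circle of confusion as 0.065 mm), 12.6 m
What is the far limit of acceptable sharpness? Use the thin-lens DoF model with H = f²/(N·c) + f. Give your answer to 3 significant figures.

22.7 m

Hyperfocal distance H = f²/(N·c) + f = 135²/(10 × 0.065) + 135 = 18225/0.65 + 135 ≈ 28173.5 mm ≈ 28.17 m.
Far limit Df = s·(H − f)/(H − s) = 12600 × (28173.5 − 135) / (28173.5 − 12600) = 12600 × 28038.5 / 15573.5 ≈ 22685 mm ≈ 22.7 m.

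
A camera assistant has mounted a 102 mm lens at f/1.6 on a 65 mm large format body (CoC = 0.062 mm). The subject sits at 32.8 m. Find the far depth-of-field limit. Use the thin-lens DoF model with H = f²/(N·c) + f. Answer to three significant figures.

Hyperfocal distance H = f²/(N·c) + f = 102²/(1.6 × 0.062) + 102 = 10404/0.0992 + 102 ≈ 104981.0 mm ≈ 105.0 m.
Far limit Df = s·(H − f)/(H − s) = 32800 × (104981.0 − 102) / (104981.0 − 32800) = 32800 × 104879.0 / 72181.0 ≈ 47658 mm ≈ 47.7 m.

47.7 m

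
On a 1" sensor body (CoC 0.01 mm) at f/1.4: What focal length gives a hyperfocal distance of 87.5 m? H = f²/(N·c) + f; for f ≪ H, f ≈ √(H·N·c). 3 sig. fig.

From H = f²/(N·c) + f, with f ≪ H: f ≈ √(H·N·c) = √(87500 × 1.4 × 0.01) = √1225.0 ≈ 35.00 mm.
The +f correction barely moves this — solving exactly, f² + N·c·f − N·c·H = 0 ⇒ f = (−N·c + √((N·c)² + 4·N·c·H))/2 = (−0.014 + √4900.0)/2 ≈ 34.993 mm, so f ≈ 35.0 mm.

35.0 mm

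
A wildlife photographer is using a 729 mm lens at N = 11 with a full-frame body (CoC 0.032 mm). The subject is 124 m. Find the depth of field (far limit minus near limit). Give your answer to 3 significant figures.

20.4 m

Hyperfocal distance H = f²/(N·c) + f = 729²/(11 × 0.032) + 729 = 531441/0.352 + 729 ≈ 1510504.6 mm ≈ 1511 m.
Near limit Dn = s·(H − f)/(H + s − 2f) = 124000 × (1510504.6 − 729) / (1510504.6 + 124000 − 2 × 729) = 124000 × 1509775.6 / 1633046.6 ≈ 114640 mm.
Far limit Df = s·(H − f)/(H − s) = 124000 × (1510504.6 − 729) / (1510504.6 − 124000) = 124000 × 1509775.6 / 1386504.6 ≈ 135025 mm.
Depth of field = Df − Dn = 135025 − 114640 ≈ 20385 mm ≈ 20.4 m.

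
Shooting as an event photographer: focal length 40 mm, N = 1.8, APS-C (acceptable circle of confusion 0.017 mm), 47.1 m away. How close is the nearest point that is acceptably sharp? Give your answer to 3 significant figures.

24.8 m

Hyperfocal distance H = f²/(N·c) + f = 40²/(1.8 × 0.017) + 40 = 1600/0.0306 + 40 ≈ 52327.6 mm ≈ 52.33 m.
Near limit Dn = s·(H − f)/(H + s − 2f) = 47100 × (52327.6 − 40) / (52327.6 + 47100 − 2 × 40) = 47100 × 52287.6 / 99347.6 ≈ 24789 mm ≈ 24.8 m.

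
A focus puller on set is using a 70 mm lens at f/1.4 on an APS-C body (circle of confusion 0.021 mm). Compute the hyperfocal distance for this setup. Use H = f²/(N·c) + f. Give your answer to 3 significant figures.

Hyperfocal distance H = f²/(N·c) + f = 70²/(1.4 × 0.021) + 70 = 4900/0.0294 + 70 ≈ 166736.7 mm ≈ 167 m.

167 m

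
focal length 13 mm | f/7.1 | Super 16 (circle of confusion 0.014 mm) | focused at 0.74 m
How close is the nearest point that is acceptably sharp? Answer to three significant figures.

Hyperfocal distance H = f²/(N·c) + f = 13²/(7.1 × 0.014) + 13 = 169/0.0994 + 13 ≈ 1713.2 mm ≈ 1.713 m.
Near limit Dn = s·(H − f)/(H + s − 2f) = 740 × (1713.2 − 13) / (1713.2 + 740 − 2 × 13) = 740 × 1700.2 / 2427.2 ≈ 518.35 mm ≈ 0.518 m.

0.518 m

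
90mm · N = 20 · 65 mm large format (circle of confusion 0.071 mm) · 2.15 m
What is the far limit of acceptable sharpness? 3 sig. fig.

Hyperfocal distance H = f²/(N·c) + f = 90²/(20 × 0.071) + 90 = 8100/1.42 + 90 ≈ 5794.2 mm ≈ 5.794 m.
Far limit Df = s·(H − f)/(H − s) = 2150 × (5794.2 − 90) / (5794.2 − 2150) = 2150 × 5704.2 / 3644.2 ≈ 3365.3 mm ≈ 3.37 m.

3.37 m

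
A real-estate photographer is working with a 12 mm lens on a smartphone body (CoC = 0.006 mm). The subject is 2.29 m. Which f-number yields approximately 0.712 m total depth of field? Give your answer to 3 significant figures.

f/1.60

Write h = H − f = f²/(N·c). The thin-lens limits are Dn = s·h/(h + (s−f)) and Df = s·h/(h − (s−f)), so DoF = Df − Dn = 2·s·(s−f)·h / (h² − (s−f)²).
That is a quadratic in h: DoF·h² − 2·s·(s−f)·h − DoF·(s−f)² = 0 ⇒ h = (s−f)·(s + √(s² + DoF²)) / DoF = 2278 × (2290 + √(2290² + 712²)) / 712 = 2278 × (2290 + 2398.13) / 712 ≈ 14999 mm.
Then N = f²/(c·h) = 12² / (0.006 × 14999) = 144 / 89.996 ≈ 1.60.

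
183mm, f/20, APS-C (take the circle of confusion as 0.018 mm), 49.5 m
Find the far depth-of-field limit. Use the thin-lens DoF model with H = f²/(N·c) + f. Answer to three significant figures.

105 m

Hyperfocal distance H = f²/(N·c) + f = 183²/(20 × 0.018) + 183 = 33489/0.36 + 183 ≈ 93208.0 mm ≈ 93.21 m.
Far limit Df = s·(H − f)/(H − s) = 49500 × (93208.0 − 183) / (93208.0 − 49500) = 49500 × 93025.0 / 43708.0 ≈ 105352 mm ≈ 105 m.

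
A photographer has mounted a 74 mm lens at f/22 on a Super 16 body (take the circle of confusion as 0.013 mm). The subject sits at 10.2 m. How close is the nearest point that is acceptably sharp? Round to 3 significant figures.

6.67 m

Hyperfocal distance H = f²/(N·c) + f = 74²/(22 × 0.013) + 74 = 5476/0.286 + 74 ≈ 19220.9 mm ≈ 19.22 m.
Near limit Dn = s·(H − f)/(H + s − 2f) = 10200 × (19220.9 − 74) / (19220.9 + 10200 − 2 × 74) = 10200 × 19146.9 / 29272.9 ≈ 6671.6 mm ≈ 6.67 m.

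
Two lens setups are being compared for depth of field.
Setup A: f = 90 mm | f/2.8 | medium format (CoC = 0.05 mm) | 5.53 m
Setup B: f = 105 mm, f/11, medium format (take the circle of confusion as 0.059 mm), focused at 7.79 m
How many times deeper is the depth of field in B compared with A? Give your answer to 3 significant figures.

8.45

Setup A: H = 90²/(2.8×0.05) + 90 ≈ 57947.1 mm; DoF = Df − Dn = 6103.9 − 5054.7 ≈ 1049.2 mm.
Setup B: H = 105²/(11×0.059) + 105 ≈ 17092.7 mm; DoF = Df − Dn = 14225.4 − 5363.6 ≈ 8861.8 mm.
Ratio = 8861.8 / 1049.2 ≈ 8.45.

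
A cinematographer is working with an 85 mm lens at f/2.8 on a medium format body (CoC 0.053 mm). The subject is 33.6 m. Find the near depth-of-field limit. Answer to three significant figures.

Hyperfocal distance H = f²/(N·c) + f = 85²/(2.8 × 0.053) + 85 = 7225/0.1484 + 85 ≈ 48771.0 mm ≈ 48.77 m.
Near limit Dn = s·(H − f)/(H + s − 2f) = 33600 × (48771.0 − 85) / (48771.0 + 33600 − 2 × 85) = 33600 × 48686.0 / 82201.0 ≈ 19901 mm ≈ 19.9 m.

19.9 m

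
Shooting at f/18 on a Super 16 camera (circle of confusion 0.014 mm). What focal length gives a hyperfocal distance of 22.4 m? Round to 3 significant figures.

75.0 mm

From H = f²/(N·c) + f, with f ≪ H: f ≈ √(H·N·c) = √(22400 × 18 × 0.014) = √5644.8 ≈ 75.13 mm.
Exact: f² + N·c·f − N·c·H = 0 ⇒ f = (−N·c + √((N·c)² + 4·N·c·H))/2 = (−0.252 + √22579)/2 ≈ 75.006 mm ≈ 75.0 mm.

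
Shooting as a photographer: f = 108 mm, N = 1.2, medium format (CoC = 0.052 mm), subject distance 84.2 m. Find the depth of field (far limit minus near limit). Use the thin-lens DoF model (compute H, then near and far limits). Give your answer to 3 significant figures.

Hyperfocal distance H = f²/(N·c) + f = 108²/(1.2 × 0.052) + 108 = 11664/0.0624 + 108 ≈ 187031.1 mm ≈ 187.0 m.
Near limit Dn = s·(H − f)/(H + s − 2f) = 84200 × (187031.1 − 108) / (187031.1 + 84200 − 2 × 108) = 84200 × 186923.1 / 271015.1 ≈ 58074 mm.
Far limit Df = s·(H − f)/(H − s) = 84200 × (187031.1 − 108) / (187031.1 − 84200) = 84200 × 186923.1 / 102831.1 ≈ 153056 mm.
Depth of field = Df − Dn = 153056 − 58074 ≈ 94982 mm ≈ 95.0 m.

95.0 m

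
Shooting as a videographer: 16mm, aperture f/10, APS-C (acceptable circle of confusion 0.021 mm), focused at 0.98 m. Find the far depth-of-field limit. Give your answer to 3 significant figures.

4.68 m

Hyperfocal distance H = f²/(N·c) + f = 16²/(10 × 0.021) + 16 = 256/0.21 + 16 ≈ 1235.0 mm ≈ 1.235 m.
Far limit Df = s·(H − f)/(H − s) = 980 × (1235.0 − 16) / (1235.0 − 980) = 980 × 1219.0 / 255.0 ≈ 4684.1 mm ≈ 4.68 m.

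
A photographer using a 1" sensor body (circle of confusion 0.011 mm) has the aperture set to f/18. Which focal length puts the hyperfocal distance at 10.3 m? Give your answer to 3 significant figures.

45.1 mm

From H = f²/(N·c) + f, with f ≪ H: f ≈ √(H·N·c) = √(10300 × 18 × 0.011) = √2039.4 ≈ 45.16 mm.
Exact: f² + N·c·f − N·c·H = 0 ⇒ f = (−N·c + √((N·c)² + 4·N·c·H))/2 = (−0.198 + √8157.6)/2 ≈ 45.061 mm ≈ 45.1 mm.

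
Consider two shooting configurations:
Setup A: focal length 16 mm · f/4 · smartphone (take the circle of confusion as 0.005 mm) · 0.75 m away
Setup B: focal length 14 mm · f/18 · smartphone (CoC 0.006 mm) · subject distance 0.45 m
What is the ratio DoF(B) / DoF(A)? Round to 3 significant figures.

2.66

Setup A: H = 16²/(4×0.005) + 16 ≈ 12816.0 mm; DoF = Df − Dn = 795.624 − 709.325 ≈ 86.299 mm.
Setup B: H = 14²/(18×0.006) + 14 ≈ 1828.8 mm; DoF = Df − Dn = 592.30 − 362.83 ≈ 229.47 mm.
Ratio = 229.47 / 86.299 ≈ 2.66.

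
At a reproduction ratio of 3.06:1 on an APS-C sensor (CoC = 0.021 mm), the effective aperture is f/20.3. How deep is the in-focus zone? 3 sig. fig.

At magnification m, DoF ≈ 2·N_eff·c/m² = 2 × 20.3 × 0.021 / 3.06² = 0.8526 / 9.364 ≈ 0.0911 mm.

0.0911 mm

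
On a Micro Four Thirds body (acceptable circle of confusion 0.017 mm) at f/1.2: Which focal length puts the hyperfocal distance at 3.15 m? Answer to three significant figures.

From H = f²/(N·c) + f, with f ≪ H: f ≈ √(H·N·c) = √(3150 × 1.2 × 0.017) = √64.260 ≈ 8.016 mm.
Exact: f² + N·c·f − N·c·H = 0 ⇒ f = (−N·c + √((N·c)² + 4·N·c·H))/2 = (−0.0204 + √257.04)/2 ≈ 8.0060 mm ≈ 8.01 mm.

8.01 mm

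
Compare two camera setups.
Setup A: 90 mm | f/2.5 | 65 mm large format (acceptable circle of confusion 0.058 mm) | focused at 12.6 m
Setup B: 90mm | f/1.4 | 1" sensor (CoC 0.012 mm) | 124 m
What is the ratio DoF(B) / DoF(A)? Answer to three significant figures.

11.5

Setup A: H = 90²/(2.5×0.058) + 90 ≈ 55952.1 mm; DoF = Df − Dn = 16236.0 − 10294.6 ≈ 5941.4 mm.
Setup B: H = 90²/(1.4×0.012) + 90 ≈ 482232.9 mm; DoF = Df − Dn = 166891 − 98648 ≈ 68243 mm.
Ratio = 68243 / 5941.4 ≈ 11.5.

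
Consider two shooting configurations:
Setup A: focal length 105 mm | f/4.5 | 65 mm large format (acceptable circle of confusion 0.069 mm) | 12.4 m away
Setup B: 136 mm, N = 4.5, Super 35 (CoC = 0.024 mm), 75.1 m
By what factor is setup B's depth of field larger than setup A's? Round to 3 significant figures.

8.34

Setup A: H = 105²/(4.5×0.069) + 105 ≈ 35612.2 mm; DoF = Df − Dn = 18968.0 − 9210.7 ≈ 9757.3 mm.
Setup B: H = 136²/(4.5×0.024) + 136 ≈ 171395.3 mm; DoF = Df − Dn = 133564 − 52235 ≈ 81329 mm.
Ratio = 81329 / 9757.3 ≈ 8.34.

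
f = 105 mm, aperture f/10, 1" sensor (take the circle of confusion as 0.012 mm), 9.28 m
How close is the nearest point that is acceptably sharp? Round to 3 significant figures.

Hyperfocal distance H = f²/(N·c) + f = 105²/(10 × 0.012) + 105 = 11025/0.12 + 105 ≈ 91980.0 mm ≈ 91.98 m.
Near limit Dn = s·(H − f)/(H + s − 2f) = 9280 × (91980.0 − 105) / (91980.0 + 9280 − 2 × 105) = 9280 × 91875.0 / 101050.0 ≈ 8437.4 mm ≈ 8.44 m.

8.44 m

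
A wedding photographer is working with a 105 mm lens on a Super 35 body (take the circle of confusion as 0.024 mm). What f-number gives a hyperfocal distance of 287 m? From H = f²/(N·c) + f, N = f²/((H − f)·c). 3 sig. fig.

Rearrange H = f²/(N·c) + f for N: N = f² / ((H − f)·c).
N = 105² / ((287000 − 105) × 0.024) = 11025 / 6885 ≈ 1.60.

f/1.60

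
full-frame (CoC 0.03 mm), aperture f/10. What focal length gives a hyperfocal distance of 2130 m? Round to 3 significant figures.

From H = f²/(N·c) + f, with f ≪ H: f ≈ √(H·N·c) = √(2130000 × 10 × 0.03) = √639000 ≈ 799.4 mm.
The +f correction barely moves this — solving exactly, f² + N·c·f − N·c·H = 0 ⇒ f = (−N·c + √((N·c)² + 4·N·c·H))/2 = (−0.3 + √2556000)/2 ≈ 799.22 mm, so f ≈ 799 mm.

799 mm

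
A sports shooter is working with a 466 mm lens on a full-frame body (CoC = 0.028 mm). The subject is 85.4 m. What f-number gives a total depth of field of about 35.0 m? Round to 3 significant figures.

f/18

Write h = H − f = f²/(N·c). The thin-lens limits are Dn = s·h/(h + (s−f)) and Df = s·h/(h − (s−f)), so DoF = Df − Dn = 2·s·(s−f)·h / (h² − (s−f)²).
That is a quadratic in h: DoF·h² − 2·s·(s−f)·h − DoF·(s−f)² = 0 ⇒ h = (s−f)·(s + √(s² + DoF²)) / DoF = 84934 × (85400 + √(85400² + 35000²)) / 35000 = 84934 × (85400 + 92293.9) / 35000 ≈ 431207 mm.
Then N = f²/(c·h) = 466² / (0.028 × 431207) = 217156 / 12074 ≈ 18.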